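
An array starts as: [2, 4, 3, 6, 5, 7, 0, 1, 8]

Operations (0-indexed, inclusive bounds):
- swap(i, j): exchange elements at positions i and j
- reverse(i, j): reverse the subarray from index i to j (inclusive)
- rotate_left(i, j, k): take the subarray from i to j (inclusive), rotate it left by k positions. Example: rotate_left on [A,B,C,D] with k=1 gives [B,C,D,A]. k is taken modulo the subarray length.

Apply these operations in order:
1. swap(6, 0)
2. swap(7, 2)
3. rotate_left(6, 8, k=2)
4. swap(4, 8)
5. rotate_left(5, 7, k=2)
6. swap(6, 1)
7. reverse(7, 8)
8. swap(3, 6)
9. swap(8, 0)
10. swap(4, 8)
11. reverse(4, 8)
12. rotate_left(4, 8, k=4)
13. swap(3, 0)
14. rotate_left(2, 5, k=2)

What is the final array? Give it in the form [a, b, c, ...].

After 1 (swap(6, 0)): [0, 4, 3, 6, 5, 7, 2, 1, 8]
After 2 (swap(7, 2)): [0, 4, 1, 6, 5, 7, 2, 3, 8]
After 3 (rotate_left(6, 8, k=2)): [0, 4, 1, 6, 5, 7, 8, 2, 3]
After 4 (swap(4, 8)): [0, 4, 1, 6, 3, 7, 8, 2, 5]
After 5 (rotate_left(5, 7, k=2)): [0, 4, 1, 6, 3, 2, 7, 8, 5]
After 6 (swap(6, 1)): [0, 7, 1, 6, 3, 2, 4, 8, 5]
After 7 (reverse(7, 8)): [0, 7, 1, 6, 3, 2, 4, 5, 8]
After 8 (swap(3, 6)): [0, 7, 1, 4, 3, 2, 6, 5, 8]
After 9 (swap(8, 0)): [8, 7, 1, 4, 3, 2, 6, 5, 0]
After 10 (swap(4, 8)): [8, 7, 1, 4, 0, 2, 6, 5, 3]
After 11 (reverse(4, 8)): [8, 7, 1, 4, 3, 5, 6, 2, 0]
After 12 (rotate_left(4, 8, k=4)): [8, 7, 1, 4, 0, 3, 5, 6, 2]
After 13 (swap(3, 0)): [4, 7, 1, 8, 0, 3, 5, 6, 2]
After 14 (rotate_left(2, 5, k=2)): [4, 7, 0, 3, 1, 8, 5, 6, 2]

Answer: [4, 7, 0, 3, 1, 8, 5, 6, 2]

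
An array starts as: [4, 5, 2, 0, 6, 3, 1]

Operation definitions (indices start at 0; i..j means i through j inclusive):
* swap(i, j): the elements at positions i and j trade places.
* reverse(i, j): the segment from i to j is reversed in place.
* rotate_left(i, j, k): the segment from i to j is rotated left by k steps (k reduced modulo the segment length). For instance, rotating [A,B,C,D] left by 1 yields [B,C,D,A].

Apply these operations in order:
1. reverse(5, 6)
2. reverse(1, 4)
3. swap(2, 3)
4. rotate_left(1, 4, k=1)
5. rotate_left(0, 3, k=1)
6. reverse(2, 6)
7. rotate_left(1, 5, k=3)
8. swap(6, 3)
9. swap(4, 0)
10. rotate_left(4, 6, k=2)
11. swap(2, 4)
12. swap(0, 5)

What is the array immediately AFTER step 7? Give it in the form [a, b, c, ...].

After 1 (reverse(5, 6)): [4, 5, 2, 0, 6, 1, 3]
After 2 (reverse(1, 4)): [4, 6, 0, 2, 5, 1, 3]
After 3 (swap(2, 3)): [4, 6, 2, 0, 5, 1, 3]
After 4 (rotate_left(1, 4, k=1)): [4, 2, 0, 5, 6, 1, 3]
After 5 (rotate_left(0, 3, k=1)): [2, 0, 5, 4, 6, 1, 3]
After 6 (reverse(2, 6)): [2, 0, 3, 1, 6, 4, 5]
After 7 (rotate_left(1, 5, k=3)): [2, 6, 4, 0, 3, 1, 5]

Answer: [2, 6, 4, 0, 3, 1, 5]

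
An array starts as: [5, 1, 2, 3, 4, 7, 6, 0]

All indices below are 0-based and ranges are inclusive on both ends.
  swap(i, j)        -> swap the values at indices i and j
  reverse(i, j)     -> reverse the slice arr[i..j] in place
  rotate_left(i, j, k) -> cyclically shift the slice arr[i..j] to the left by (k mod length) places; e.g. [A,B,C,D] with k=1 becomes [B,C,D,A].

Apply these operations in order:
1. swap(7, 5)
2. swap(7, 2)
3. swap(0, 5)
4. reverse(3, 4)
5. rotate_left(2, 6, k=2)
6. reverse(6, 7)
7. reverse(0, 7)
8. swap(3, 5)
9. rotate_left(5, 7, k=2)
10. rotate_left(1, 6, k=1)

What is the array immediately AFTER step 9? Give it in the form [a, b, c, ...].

After 1 (swap(7, 5)): [5, 1, 2, 3, 4, 0, 6, 7]
After 2 (swap(7, 2)): [5, 1, 7, 3, 4, 0, 6, 2]
After 3 (swap(0, 5)): [0, 1, 7, 3, 4, 5, 6, 2]
After 4 (reverse(3, 4)): [0, 1, 7, 4, 3, 5, 6, 2]
After 5 (rotate_left(2, 6, k=2)): [0, 1, 3, 5, 6, 7, 4, 2]
After 6 (reverse(6, 7)): [0, 1, 3, 5, 6, 7, 2, 4]
After 7 (reverse(0, 7)): [4, 2, 7, 6, 5, 3, 1, 0]
After 8 (swap(3, 5)): [4, 2, 7, 3, 5, 6, 1, 0]
After 9 (rotate_left(5, 7, k=2)): [4, 2, 7, 3, 5, 0, 6, 1]

Answer: [4, 2, 7, 3, 5, 0, 6, 1]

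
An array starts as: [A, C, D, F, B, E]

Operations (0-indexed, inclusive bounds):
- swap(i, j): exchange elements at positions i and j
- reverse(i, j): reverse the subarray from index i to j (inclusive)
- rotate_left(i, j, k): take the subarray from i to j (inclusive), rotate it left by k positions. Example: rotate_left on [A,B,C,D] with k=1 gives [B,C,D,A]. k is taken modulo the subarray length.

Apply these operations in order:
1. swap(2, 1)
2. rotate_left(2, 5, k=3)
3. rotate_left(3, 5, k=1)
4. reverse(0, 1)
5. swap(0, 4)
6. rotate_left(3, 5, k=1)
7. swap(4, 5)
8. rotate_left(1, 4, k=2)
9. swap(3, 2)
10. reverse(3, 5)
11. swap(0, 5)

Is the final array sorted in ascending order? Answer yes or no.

After 1 (swap(2, 1)): [A, D, C, F, B, E]
After 2 (rotate_left(2, 5, k=3)): [A, D, E, C, F, B]
After 3 (rotate_left(3, 5, k=1)): [A, D, E, F, B, C]
After 4 (reverse(0, 1)): [D, A, E, F, B, C]
After 5 (swap(0, 4)): [B, A, E, F, D, C]
After 6 (rotate_left(3, 5, k=1)): [B, A, E, D, C, F]
After 7 (swap(4, 5)): [B, A, E, D, F, C]
After 8 (rotate_left(1, 4, k=2)): [B, D, F, A, E, C]
After 9 (swap(3, 2)): [B, D, A, F, E, C]
After 10 (reverse(3, 5)): [B, D, A, C, E, F]
After 11 (swap(0, 5)): [F, D, A, C, E, B]

Answer: no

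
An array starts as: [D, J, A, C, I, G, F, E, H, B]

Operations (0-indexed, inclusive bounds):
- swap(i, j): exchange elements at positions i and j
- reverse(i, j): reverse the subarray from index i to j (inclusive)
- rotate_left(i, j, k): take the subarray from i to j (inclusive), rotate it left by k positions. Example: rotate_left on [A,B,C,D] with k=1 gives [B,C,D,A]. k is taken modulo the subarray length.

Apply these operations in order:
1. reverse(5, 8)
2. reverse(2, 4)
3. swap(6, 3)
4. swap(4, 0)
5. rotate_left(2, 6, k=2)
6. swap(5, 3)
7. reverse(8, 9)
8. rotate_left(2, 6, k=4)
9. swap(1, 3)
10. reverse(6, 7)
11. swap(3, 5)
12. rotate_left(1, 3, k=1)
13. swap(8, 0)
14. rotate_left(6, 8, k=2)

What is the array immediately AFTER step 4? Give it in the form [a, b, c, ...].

After 1 (reverse(5, 8)): [D, J, A, C, I, H, E, F, G, B]
After 2 (reverse(2, 4)): [D, J, I, C, A, H, E, F, G, B]
After 3 (swap(6, 3)): [D, J, I, E, A, H, C, F, G, B]
After 4 (swap(4, 0)): [A, J, I, E, D, H, C, F, G, B]

Answer: [A, J, I, E, D, H, C, F, G, B]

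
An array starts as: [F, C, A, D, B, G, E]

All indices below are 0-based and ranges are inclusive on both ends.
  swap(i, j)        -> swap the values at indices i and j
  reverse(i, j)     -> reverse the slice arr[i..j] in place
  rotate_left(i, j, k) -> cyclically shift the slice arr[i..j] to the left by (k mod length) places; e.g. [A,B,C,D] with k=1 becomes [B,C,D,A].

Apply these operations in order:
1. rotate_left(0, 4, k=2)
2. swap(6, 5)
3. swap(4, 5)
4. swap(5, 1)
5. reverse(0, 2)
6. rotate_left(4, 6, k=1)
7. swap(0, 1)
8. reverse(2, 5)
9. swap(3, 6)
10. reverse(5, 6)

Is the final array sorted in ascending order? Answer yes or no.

After 1 (rotate_left(0, 4, k=2)): [A, D, B, F, C, G, E]
After 2 (swap(6, 5)): [A, D, B, F, C, E, G]
After 3 (swap(4, 5)): [A, D, B, F, E, C, G]
After 4 (swap(5, 1)): [A, C, B, F, E, D, G]
After 5 (reverse(0, 2)): [B, C, A, F, E, D, G]
After 6 (rotate_left(4, 6, k=1)): [B, C, A, F, D, G, E]
After 7 (swap(0, 1)): [C, B, A, F, D, G, E]
After 8 (reverse(2, 5)): [C, B, G, D, F, A, E]
After 9 (swap(3, 6)): [C, B, G, E, F, A, D]
After 10 (reverse(5, 6)): [C, B, G, E, F, D, A]

Answer: no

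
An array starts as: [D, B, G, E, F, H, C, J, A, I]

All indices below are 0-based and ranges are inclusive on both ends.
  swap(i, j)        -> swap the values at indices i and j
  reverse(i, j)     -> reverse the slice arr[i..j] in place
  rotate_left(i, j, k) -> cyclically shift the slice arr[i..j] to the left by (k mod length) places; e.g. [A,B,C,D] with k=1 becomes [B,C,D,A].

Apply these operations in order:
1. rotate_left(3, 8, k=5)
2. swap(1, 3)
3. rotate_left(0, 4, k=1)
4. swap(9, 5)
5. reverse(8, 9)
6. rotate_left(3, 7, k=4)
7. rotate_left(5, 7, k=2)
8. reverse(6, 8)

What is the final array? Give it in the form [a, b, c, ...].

After 1 (rotate_left(3, 8, k=5)): [D, B, G, A, E, F, H, C, J, I]
After 2 (swap(1, 3)): [D, A, G, B, E, F, H, C, J, I]
After 3 (rotate_left(0, 4, k=1)): [A, G, B, E, D, F, H, C, J, I]
After 4 (swap(9, 5)): [A, G, B, E, D, I, H, C, J, F]
After 5 (reverse(8, 9)): [A, G, B, E, D, I, H, C, F, J]
After 6 (rotate_left(3, 7, k=4)): [A, G, B, C, E, D, I, H, F, J]
After 7 (rotate_left(5, 7, k=2)): [A, G, B, C, E, H, D, I, F, J]
After 8 (reverse(6, 8)): [A, G, B, C, E, H, F, I, D, J]

Answer: [A, G, B, C, E, H, F, I, D, J]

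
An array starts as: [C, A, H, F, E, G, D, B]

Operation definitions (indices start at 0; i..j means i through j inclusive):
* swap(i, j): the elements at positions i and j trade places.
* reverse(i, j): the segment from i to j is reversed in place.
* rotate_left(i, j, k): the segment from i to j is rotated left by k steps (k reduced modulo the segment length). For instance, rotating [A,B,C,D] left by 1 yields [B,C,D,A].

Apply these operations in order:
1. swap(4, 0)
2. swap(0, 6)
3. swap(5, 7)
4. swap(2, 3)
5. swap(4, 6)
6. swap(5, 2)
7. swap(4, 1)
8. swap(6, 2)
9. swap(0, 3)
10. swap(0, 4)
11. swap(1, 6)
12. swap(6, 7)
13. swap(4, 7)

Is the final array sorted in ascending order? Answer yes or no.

After 1 (swap(4, 0)): [E, A, H, F, C, G, D, B]
After 2 (swap(0, 6)): [D, A, H, F, C, G, E, B]
After 3 (swap(5, 7)): [D, A, H, F, C, B, E, G]
After 4 (swap(2, 3)): [D, A, F, H, C, B, E, G]
After 5 (swap(4, 6)): [D, A, F, H, E, B, C, G]
After 6 (swap(5, 2)): [D, A, B, H, E, F, C, G]
After 7 (swap(4, 1)): [D, E, B, H, A, F, C, G]
After 8 (swap(6, 2)): [D, E, C, H, A, F, B, G]
After 9 (swap(0, 3)): [H, E, C, D, A, F, B, G]
After 10 (swap(0, 4)): [A, E, C, D, H, F, B, G]
After 11 (swap(1, 6)): [A, B, C, D, H, F, E, G]
After 12 (swap(6, 7)): [A, B, C, D, H, F, G, E]
After 13 (swap(4, 7)): [A, B, C, D, E, F, G, H]

Answer: yes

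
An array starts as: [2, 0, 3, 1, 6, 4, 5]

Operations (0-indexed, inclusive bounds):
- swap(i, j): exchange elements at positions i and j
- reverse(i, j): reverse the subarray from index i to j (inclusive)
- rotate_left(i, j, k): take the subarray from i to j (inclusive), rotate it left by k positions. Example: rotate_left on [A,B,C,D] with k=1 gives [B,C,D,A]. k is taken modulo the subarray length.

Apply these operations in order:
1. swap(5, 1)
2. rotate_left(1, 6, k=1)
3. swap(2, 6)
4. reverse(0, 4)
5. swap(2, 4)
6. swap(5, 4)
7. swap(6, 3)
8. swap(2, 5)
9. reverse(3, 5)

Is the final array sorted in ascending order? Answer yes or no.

Answer: no

Derivation:
After 1 (swap(5, 1)): [2, 4, 3, 1, 6, 0, 5]
After 2 (rotate_left(1, 6, k=1)): [2, 3, 1, 6, 0, 5, 4]
After 3 (swap(2, 6)): [2, 3, 4, 6, 0, 5, 1]
After 4 (reverse(0, 4)): [0, 6, 4, 3, 2, 5, 1]
After 5 (swap(2, 4)): [0, 6, 2, 3, 4, 5, 1]
After 6 (swap(5, 4)): [0, 6, 2, 3, 5, 4, 1]
After 7 (swap(6, 3)): [0, 6, 2, 1, 5, 4, 3]
After 8 (swap(2, 5)): [0, 6, 4, 1, 5, 2, 3]
After 9 (reverse(3, 5)): [0, 6, 4, 2, 5, 1, 3]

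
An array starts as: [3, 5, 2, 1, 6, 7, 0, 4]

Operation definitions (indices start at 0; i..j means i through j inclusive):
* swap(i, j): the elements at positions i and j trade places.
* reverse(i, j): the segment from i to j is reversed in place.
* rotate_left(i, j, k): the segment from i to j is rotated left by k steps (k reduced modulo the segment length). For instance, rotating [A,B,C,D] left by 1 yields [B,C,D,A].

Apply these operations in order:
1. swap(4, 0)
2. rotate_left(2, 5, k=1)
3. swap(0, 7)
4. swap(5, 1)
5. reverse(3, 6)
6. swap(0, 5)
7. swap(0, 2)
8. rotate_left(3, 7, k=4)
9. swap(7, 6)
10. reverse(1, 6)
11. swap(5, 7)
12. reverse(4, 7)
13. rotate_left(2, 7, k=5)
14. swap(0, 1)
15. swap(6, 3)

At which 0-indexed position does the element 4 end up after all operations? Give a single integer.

Answer: 7

Derivation:
After 1 (swap(4, 0)): [6, 5, 2, 1, 3, 7, 0, 4]
After 2 (rotate_left(2, 5, k=1)): [6, 5, 1, 3, 7, 2, 0, 4]
After 3 (swap(0, 7)): [4, 5, 1, 3, 7, 2, 0, 6]
After 4 (swap(5, 1)): [4, 2, 1, 3, 7, 5, 0, 6]
After 5 (reverse(3, 6)): [4, 2, 1, 0, 5, 7, 3, 6]
After 6 (swap(0, 5)): [7, 2, 1, 0, 5, 4, 3, 6]
After 7 (swap(0, 2)): [1, 2, 7, 0, 5, 4, 3, 6]
After 8 (rotate_left(3, 7, k=4)): [1, 2, 7, 6, 0, 5, 4, 3]
After 9 (swap(7, 6)): [1, 2, 7, 6, 0, 5, 3, 4]
After 10 (reverse(1, 6)): [1, 3, 5, 0, 6, 7, 2, 4]
After 11 (swap(5, 7)): [1, 3, 5, 0, 6, 4, 2, 7]
After 12 (reverse(4, 7)): [1, 3, 5, 0, 7, 2, 4, 6]
After 13 (rotate_left(2, 7, k=5)): [1, 3, 6, 5, 0, 7, 2, 4]
After 14 (swap(0, 1)): [3, 1, 6, 5, 0, 7, 2, 4]
After 15 (swap(6, 3)): [3, 1, 6, 2, 0, 7, 5, 4]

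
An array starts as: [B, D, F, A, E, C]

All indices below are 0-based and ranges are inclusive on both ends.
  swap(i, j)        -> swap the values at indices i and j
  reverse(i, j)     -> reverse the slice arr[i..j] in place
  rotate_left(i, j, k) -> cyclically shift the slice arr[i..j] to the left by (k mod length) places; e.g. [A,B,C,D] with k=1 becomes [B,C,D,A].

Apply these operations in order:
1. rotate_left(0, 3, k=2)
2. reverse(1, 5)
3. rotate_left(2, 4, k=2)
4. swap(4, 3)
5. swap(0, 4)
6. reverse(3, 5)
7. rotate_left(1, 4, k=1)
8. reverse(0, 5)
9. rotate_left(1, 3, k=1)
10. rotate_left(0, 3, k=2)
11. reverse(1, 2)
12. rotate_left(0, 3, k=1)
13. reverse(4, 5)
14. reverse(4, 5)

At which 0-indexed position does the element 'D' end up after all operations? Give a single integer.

After 1 (rotate_left(0, 3, k=2)): [F, A, B, D, E, C]
After 2 (reverse(1, 5)): [F, C, E, D, B, A]
After 3 (rotate_left(2, 4, k=2)): [F, C, B, E, D, A]
After 4 (swap(4, 3)): [F, C, B, D, E, A]
After 5 (swap(0, 4)): [E, C, B, D, F, A]
After 6 (reverse(3, 5)): [E, C, B, A, F, D]
After 7 (rotate_left(1, 4, k=1)): [E, B, A, F, C, D]
After 8 (reverse(0, 5)): [D, C, F, A, B, E]
After 9 (rotate_left(1, 3, k=1)): [D, F, A, C, B, E]
After 10 (rotate_left(0, 3, k=2)): [A, C, D, F, B, E]
After 11 (reverse(1, 2)): [A, D, C, F, B, E]
After 12 (rotate_left(0, 3, k=1)): [D, C, F, A, B, E]
After 13 (reverse(4, 5)): [D, C, F, A, E, B]
After 14 (reverse(4, 5)): [D, C, F, A, B, E]

Answer: 0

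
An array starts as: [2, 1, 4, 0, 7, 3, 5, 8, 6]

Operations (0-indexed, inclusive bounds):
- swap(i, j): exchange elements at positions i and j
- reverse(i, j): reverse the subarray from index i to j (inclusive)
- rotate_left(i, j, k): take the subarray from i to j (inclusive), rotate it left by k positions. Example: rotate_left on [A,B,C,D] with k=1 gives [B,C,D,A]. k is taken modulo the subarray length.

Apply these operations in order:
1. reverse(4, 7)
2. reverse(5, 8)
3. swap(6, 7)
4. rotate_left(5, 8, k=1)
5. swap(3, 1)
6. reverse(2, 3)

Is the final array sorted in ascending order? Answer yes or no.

After 1 (reverse(4, 7)): [2, 1, 4, 0, 8, 5, 3, 7, 6]
After 2 (reverse(5, 8)): [2, 1, 4, 0, 8, 6, 7, 3, 5]
After 3 (swap(6, 7)): [2, 1, 4, 0, 8, 6, 3, 7, 5]
After 4 (rotate_left(5, 8, k=1)): [2, 1, 4, 0, 8, 3, 7, 5, 6]
After 5 (swap(3, 1)): [2, 0, 4, 1, 8, 3, 7, 5, 6]
After 6 (reverse(2, 3)): [2, 0, 1, 4, 8, 3, 7, 5, 6]

Answer: no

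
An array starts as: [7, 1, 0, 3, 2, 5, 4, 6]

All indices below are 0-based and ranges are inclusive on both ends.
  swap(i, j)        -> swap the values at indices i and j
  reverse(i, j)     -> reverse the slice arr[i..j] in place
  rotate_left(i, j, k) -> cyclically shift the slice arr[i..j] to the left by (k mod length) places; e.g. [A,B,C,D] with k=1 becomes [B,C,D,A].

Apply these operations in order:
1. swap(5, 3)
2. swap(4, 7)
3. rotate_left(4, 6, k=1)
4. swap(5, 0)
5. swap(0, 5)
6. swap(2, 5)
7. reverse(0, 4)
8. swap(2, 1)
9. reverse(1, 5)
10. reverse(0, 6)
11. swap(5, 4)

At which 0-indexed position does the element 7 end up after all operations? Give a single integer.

After 1 (swap(5, 3)): [7, 1, 0, 5, 2, 3, 4, 6]
After 2 (swap(4, 7)): [7, 1, 0, 5, 6, 3, 4, 2]
After 3 (rotate_left(4, 6, k=1)): [7, 1, 0, 5, 3, 4, 6, 2]
After 4 (swap(5, 0)): [4, 1, 0, 5, 3, 7, 6, 2]
After 5 (swap(0, 5)): [7, 1, 0, 5, 3, 4, 6, 2]
After 6 (swap(2, 5)): [7, 1, 4, 5, 3, 0, 6, 2]
After 7 (reverse(0, 4)): [3, 5, 4, 1, 7, 0, 6, 2]
After 8 (swap(2, 1)): [3, 4, 5, 1, 7, 0, 6, 2]
After 9 (reverse(1, 5)): [3, 0, 7, 1, 5, 4, 6, 2]
After 10 (reverse(0, 6)): [6, 4, 5, 1, 7, 0, 3, 2]
After 11 (swap(5, 4)): [6, 4, 5, 1, 0, 7, 3, 2]

Answer: 5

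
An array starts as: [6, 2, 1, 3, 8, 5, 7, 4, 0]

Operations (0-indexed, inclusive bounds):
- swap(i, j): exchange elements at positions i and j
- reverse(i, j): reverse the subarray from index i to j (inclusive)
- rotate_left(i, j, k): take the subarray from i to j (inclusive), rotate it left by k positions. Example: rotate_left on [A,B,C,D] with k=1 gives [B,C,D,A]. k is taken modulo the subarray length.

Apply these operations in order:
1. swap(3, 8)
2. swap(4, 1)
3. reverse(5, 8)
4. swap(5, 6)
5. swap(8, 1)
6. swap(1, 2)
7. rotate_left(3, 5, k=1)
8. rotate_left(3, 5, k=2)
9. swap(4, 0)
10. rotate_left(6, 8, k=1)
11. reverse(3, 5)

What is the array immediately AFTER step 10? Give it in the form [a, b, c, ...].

After 1 (swap(3, 8)): [6, 2, 1, 0, 8, 5, 7, 4, 3]
After 2 (swap(4, 1)): [6, 8, 1, 0, 2, 5, 7, 4, 3]
After 3 (reverse(5, 8)): [6, 8, 1, 0, 2, 3, 4, 7, 5]
After 4 (swap(5, 6)): [6, 8, 1, 0, 2, 4, 3, 7, 5]
After 5 (swap(8, 1)): [6, 5, 1, 0, 2, 4, 3, 7, 8]
After 6 (swap(1, 2)): [6, 1, 5, 0, 2, 4, 3, 7, 8]
After 7 (rotate_left(3, 5, k=1)): [6, 1, 5, 2, 4, 0, 3, 7, 8]
After 8 (rotate_left(3, 5, k=2)): [6, 1, 5, 0, 2, 4, 3, 7, 8]
After 9 (swap(4, 0)): [2, 1, 5, 0, 6, 4, 3, 7, 8]
After 10 (rotate_left(6, 8, k=1)): [2, 1, 5, 0, 6, 4, 7, 8, 3]

Answer: [2, 1, 5, 0, 6, 4, 7, 8, 3]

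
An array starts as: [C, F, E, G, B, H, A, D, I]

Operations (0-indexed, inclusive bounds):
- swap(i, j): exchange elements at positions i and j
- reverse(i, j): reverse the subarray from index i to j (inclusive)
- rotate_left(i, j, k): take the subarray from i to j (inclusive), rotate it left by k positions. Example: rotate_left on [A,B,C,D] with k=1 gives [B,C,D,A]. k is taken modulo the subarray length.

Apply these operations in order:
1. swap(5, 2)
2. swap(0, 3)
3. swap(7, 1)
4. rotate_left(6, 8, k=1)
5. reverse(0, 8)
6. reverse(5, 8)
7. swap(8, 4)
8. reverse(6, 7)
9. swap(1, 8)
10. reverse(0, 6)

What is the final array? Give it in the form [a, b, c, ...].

After 1 (swap(5, 2)): [C, F, H, G, B, E, A, D, I]
After 2 (swap(0, 3)): [G, F, H, C, B, E, A, D, I]
After 3 (swap(7, 1)): [G, D, H, C, B, E, A, F, I]
After 4 (rotate_left(6, 8, k=1)): [G, D, H, C, B, E, F, I, A]
After 5 (reverse(0, 8)): [A, I, F, E, B, C, H, D, G]
After 6 (reverse(5, 8)): [A, I, F, E, B, G, D, H, C]
After 7 (swap(8, 4)): [A, I, F, E, C, G, D, H, B]
After 8 (reverse(6, 7)): [A, I, F, E, C, G, H, D, B]
After 9 (swap(1, 8)): [A, B, F, E, C, G, H, D, I]
After 10 (reverse(0, 6)): [H, G, C, E, F, B, A, D, I]

Answer: [H, G, C, E, F, B, A, D, I]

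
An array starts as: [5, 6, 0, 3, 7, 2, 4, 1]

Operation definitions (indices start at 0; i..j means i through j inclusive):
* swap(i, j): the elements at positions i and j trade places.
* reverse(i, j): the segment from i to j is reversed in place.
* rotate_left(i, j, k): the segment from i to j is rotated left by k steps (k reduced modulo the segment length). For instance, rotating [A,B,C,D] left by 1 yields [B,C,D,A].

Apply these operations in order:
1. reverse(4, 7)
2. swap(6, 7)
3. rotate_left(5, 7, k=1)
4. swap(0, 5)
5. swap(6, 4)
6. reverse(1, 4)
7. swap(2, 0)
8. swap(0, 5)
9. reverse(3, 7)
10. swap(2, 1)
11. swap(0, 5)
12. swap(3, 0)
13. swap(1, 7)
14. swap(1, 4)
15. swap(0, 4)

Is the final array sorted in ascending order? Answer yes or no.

Answer: yes

Derivation:
After 1 (reverse(4, 7)): [5, 6, 0, 3, 1, 4, 2, 7]
After 2 (swap(6, 7)): [5, 6, 0, 3, 1, 4, 7, 2]
After 3 (rotate_left(5, 7, k=1)): [5, 6, 0, 3, 1, 7, 2, 4]
After 4 (swap(0, 5)): [7, 6, 0, 3, 1, 5, 2, 4]
After 5 (swap(6, 4)): [7, 6, 0, 3, 2, 5, 1, 4]
After 6 (reverse(1, 4)): [7, 2, 3, 0, 6, 5, 1, 4]
After 7 (swap(2, 0)): [3, 2, 7, 0, 6, 5, 1, 4]
After 8 (swap(0, 5)): [5, 2, 7, 0, 6, 3, 1, 4]
After 9 (reverse(3, 7)): [5, 2, 7, 4, 1, 3, 6, 0]
After 10 (swap(2, 1)): [5, 7, 2, 4, 1, 3, 6, 0]
After 11 (swap(0, 5)): [3, 7, 2, 4, 1, 5, 6, 0]
After 12 (swap(3, 0)): [4, 7, 2, 3, 1, 5, 6, 0]
After 13 (swap(1, 7)): [4, 0, 2, 3, 1, 5, 6, 7]
After 14 (swap(1, 4)): [4, 1, 2, 3, 0, 5, 6, 7]
After 15 (swap(0, 4)): [0, 1, 2, 3, 4, 5, 6, 7]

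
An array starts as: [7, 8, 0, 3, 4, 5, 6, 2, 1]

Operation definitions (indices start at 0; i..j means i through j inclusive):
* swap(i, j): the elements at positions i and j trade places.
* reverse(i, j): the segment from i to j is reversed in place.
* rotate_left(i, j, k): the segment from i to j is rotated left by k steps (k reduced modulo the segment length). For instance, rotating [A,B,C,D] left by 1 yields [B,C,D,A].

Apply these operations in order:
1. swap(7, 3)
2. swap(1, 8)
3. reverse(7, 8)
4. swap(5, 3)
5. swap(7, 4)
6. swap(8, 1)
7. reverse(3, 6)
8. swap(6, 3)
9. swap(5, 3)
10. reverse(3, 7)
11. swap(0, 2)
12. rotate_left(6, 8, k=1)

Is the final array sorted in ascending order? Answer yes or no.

Answer: no

Derivation:
After 1 (swap(7, 3)): [7, 8, 0, 2, 4, 5, 6, 3, 1]
After 2 (swap(1, 8)): [7, 1, 0, 2, 4, 5, 6, 3, 8]
After 3 (reverse(7, 8)): [7, 1, 0, 2, 4, 5, 6, 8, 3]
After 4 (swap(5, 3)): [7, 1, 0, 5, 4, 2, 6, 8, 3]
After 5 (swap(7, 4)): [7, 1, 0, 5, 8, 2, 6, 4, 3]
After 6 (swap(8, 1)): [7, 3, 0, 5, 8, 2, 6, 4, 1]
After 7 (reverse(3, 6)): [7, 3, 0, 6, 2, 8, 5, 4, 1]
After 8 (swap(6, 3)): [7, 3, 0, 5, 2, 8, 6, 4, 1]
After 9 (swap(5, 3)): [7, 3, 0, 8, 2, 5, 6, 4, 1]
After 10 (reverse(3, 7)): [7, 3, 0, 4, 6, 5, 2, 8, 1]
After 11 (swap(0, 2)): [0, 3, 7, 4, 6, 5, 2, 8, 1]
After 12 (rotate_left(6, 8, k=1)): [0, 3, 7, 4, 6, 5, 8, 1, 2]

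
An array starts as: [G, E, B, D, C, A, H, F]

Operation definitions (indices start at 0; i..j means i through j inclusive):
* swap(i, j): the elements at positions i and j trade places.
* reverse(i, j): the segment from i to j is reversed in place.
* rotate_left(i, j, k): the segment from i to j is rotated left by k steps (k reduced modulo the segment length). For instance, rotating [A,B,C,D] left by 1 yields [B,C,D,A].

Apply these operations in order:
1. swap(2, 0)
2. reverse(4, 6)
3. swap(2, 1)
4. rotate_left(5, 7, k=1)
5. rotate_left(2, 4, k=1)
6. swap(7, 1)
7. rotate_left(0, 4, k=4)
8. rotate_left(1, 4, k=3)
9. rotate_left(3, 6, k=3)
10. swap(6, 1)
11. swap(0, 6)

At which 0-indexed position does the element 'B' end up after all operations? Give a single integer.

After 1 (swap(2, 0)): [B, E, G, D, C, A, H, F]
After 2 (reverse(4, 6)): [B, E, G, D, H, A, C, F]
After 3 (swap(2, 1)): [B, G, E, D, H, A, C, F]
After 4 (rotate_left(5, 7, k=1)): [B, G, E, D, H, C, F, A]
After 5 (rotate_left(2, 4, k=1)): [B, G, D, H, E, C, F, A]
After 6 (swap(7, 1)): [B, A, D, H, E, C, F, G]
After 7 (rotate_left(0, 4, k=4)): [E, B, A, D, H, C, F, G]
After 8 (rotate_left(1, 4, k=3)): [E, H, B, A, D, C, F, G]
After 9 (rotate_left(3, 6, k=3)): [E, H, B, F, A, D, C, G]
After 10 (swap(6, 1)): [E, C, B, F, A, D, H, G]
After 11 (swap(0, 6)): [H, C, B, F, A, D, E, G]

Answer: 2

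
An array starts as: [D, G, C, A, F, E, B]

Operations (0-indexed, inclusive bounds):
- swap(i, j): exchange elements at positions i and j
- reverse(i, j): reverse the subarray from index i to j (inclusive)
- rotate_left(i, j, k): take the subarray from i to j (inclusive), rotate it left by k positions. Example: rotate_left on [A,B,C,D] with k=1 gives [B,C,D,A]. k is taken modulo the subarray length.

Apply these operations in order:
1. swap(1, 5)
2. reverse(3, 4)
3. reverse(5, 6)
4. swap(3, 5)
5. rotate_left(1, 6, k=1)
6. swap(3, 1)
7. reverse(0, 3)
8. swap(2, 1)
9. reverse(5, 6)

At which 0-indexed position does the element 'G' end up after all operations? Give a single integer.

Answer: 6

Derivation:
After 1 (swap(1, 5)): [D, E, C, A, F, G, B]
After 2 (reverse(3, 4)): [D, E, C, F, A, G, B]
After 3 (reverse(5, 6)): [D, E, C, F, A, B, G]
After 4 (swap(3, 5)): [D, E, C, B, A, F, G]
After 5 (rotate_left(1, 6, k=1)): [D, C, B, A, F, G, E]
After 6 (swap(3, 1)): [D, A, B, C, F, G, E]
After 7 (reverse(0, 3)): [C, B, A, D, F, G, E]
After 8 (swap(2, 1)): [C, A, B, D, F, G, E]
After 9 (reverse(5, 6)): [C, A, B, D, F, E, G]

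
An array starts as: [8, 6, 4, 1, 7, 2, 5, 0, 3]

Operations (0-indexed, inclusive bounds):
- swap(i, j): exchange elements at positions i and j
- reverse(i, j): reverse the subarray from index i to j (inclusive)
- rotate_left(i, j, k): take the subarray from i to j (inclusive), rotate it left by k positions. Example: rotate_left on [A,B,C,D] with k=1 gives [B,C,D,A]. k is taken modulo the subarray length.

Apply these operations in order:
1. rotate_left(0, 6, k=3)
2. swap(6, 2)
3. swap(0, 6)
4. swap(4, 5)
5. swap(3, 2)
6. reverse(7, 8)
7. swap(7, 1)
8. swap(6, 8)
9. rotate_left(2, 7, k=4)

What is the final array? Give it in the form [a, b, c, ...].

After 1 (rotate_left(0, 6, k=3)): [1, 7, 2, 5, 8, 6, 4, 0, 3]
After 2 (swap(6, 2)): [1, 7, 4, 5, 8, 6, 2, 0, 3]
After 3 (swap(0, 6)): [2, 7, 4, 5, 8, 6, 1, 0, 3]
After 4 (swap(4, 5)): [2, 7, 4, 5, 6, 8, 1, 0, 3]
After 5 (swap(3, 2)): [2, 7, 5, 4, 6, 8, 1, 0, 3]
After 6 (reverse(7, 8)): [2, 7, 5, 4, 6, 8, 1, 3, 0]
After 7 (swap(7, 1)): [2, 3, 5, 4, 6, 8, 1, 7, 0]
After 8 (swap(6, 8)): [2, 3, 5, 4, 6, 8, 0, 7, 1]
After 9 (rotate_left(2, 7, k=4)): [2, 3, 0, 7, 5, 4, 6, 8, 1]

Answer: [2, 3, 0, 7, 5, 4, 6, 8, 1]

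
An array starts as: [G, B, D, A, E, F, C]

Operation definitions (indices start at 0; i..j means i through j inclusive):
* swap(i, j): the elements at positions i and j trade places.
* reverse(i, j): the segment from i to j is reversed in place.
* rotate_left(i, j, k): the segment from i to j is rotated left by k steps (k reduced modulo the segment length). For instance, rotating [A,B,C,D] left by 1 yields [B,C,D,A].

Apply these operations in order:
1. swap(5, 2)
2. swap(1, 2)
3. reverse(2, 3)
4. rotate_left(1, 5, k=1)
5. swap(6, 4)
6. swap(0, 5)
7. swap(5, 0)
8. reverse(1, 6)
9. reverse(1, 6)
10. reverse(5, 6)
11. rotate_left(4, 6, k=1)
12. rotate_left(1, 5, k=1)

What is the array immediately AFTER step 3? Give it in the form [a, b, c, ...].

After 1 (swap(5, 2)): [G, B, F, A, E, D, C]
After 2 (swap(1, 2)): [G, F, B, A, E, D, C]
After 3 (reverse(2, 3)): [G, F, A, B, E, D, C]

Answer: [G, F, A, B, E, D, C]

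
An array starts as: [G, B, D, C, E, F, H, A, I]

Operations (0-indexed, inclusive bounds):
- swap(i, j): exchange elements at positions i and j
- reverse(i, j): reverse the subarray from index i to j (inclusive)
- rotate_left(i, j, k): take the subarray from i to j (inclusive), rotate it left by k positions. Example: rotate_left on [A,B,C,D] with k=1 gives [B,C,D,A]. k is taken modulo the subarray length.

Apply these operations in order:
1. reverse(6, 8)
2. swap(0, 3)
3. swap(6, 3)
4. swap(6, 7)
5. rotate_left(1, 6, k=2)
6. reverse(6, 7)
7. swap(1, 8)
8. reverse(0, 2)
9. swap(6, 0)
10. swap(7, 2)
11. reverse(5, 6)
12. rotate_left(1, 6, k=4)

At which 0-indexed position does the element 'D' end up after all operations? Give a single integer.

Answer: 4

Derivation:
After 1 (reverse(6, 8)): [G, B, D, C, E, F, I, A, H]
After 2 (swap(0, 3)): [C, B, D, G, E, F, I, A, H]
After 3 (swap(6, 3)): [C, B, D, I, E, F, G, A, H]
After 4 (swap(6, 7)): [C, B, D, I, E, F, A, G, H]
After 5 (rotate_left(1, 6, k=2)): [C, I, E, F, A, B, D, G, H]
After 6 (reverse(6, 7)): [C, I, E, F, A, B, G, D, H]
After 7 (swap(1, 8)): [C, H, E, F, A, B, G, D, I]
After 8 (reverse(0, 2)): [E, H, C, F, A, B, G, D, I]
After 9 (swap(6, 0)): [G, H, C, F, A, B, E, D, I]
After 10 (swap(7, 2)): [G, H, D, F, A, B, E, C, I]
After 11 (reverse(5, 6)): [G, H, D, F, A, E, B, C, I]
After 12 (rotate_left(1, 6, k=4)): [G, E, B, H, D, F, A, C, I]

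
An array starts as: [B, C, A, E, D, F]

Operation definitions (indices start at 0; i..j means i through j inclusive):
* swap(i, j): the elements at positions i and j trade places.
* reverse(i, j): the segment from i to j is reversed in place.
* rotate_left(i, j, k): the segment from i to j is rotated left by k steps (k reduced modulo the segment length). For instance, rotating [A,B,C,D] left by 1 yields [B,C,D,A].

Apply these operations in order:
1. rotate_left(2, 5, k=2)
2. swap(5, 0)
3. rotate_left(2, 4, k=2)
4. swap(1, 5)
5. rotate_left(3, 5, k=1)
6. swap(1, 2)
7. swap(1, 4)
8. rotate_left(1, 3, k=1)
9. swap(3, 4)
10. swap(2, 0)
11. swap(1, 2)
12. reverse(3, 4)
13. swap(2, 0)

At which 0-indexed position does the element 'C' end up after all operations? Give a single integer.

Answer: 3

Derivation:
After 1 (rotate_left(2, 5, k=2)): [B, C, D, F, A, E]
After 2 (swap(5, 0)): [E, C, D, F, A, B]
After 3 (rotate_left(2, 4, k=2)): [E, C, A, D, F, B]
After 4 (swap(1, 5)): [E, B, A, D, F, C]
After 5 (rotate_left(3, 5, k=1)): [E, B, A, F, C, D]
After 6 (swap(1, 2)): [E, A, B, F, C, D]
After 7 (swap(1, 4)): [E, C, B, F, A, D]
After 8 (rotate_left(1, 3, k=1)): [E, B, F, C, A, D]
After 9 (swap(3, 4)): [E, B, F, A, C, D]
After 10 (swap(2, 0)): [F, B, E, A, C, D]
After 11 (swap(1, 2)): [F, E, B, A, C, D]
After 12 (reverse(3, 4)): [F, E, B, C, A, D]
After 13 (swap(2, 0)): [B, E, F, C, A, D]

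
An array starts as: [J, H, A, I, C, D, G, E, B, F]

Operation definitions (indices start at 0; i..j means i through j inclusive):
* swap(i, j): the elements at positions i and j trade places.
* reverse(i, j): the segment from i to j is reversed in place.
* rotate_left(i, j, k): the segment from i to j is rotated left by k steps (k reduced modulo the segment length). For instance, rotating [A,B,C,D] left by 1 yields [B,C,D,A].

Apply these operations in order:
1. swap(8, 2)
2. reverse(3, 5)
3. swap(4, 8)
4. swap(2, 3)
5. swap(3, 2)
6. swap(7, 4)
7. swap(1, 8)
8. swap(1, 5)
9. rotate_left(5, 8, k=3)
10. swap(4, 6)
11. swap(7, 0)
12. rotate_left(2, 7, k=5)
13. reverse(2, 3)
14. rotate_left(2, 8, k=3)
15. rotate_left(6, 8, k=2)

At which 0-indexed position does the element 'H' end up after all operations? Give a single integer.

Answer: 3

Derivation:
After 1 (swap(8, 2)): [J, H, B, I, C, D, G, E, A, F]
After 2 (reverse(3, 5)): [J, H, B, D, C, I, G, E, A, F]
After 3 (swap(4, 8)): [J, H, B, D, A, I, G, E, C, F]
After 4 (swap(2, 3)): [J, H, D, B, A, I, G, E, C, F]
After 5 (swap(3, 2)): [J, H, B, D, A, I, G, E, C, F]
After 6 (swap(7, 4)): [J, H, B, D, E, I, G, A, C, F]
After 7 (swap(1, 8)): [J, C, B, D, E, I, G, A, H, F]
After 8 (swap(1, 5)): [J, I, B, D, E, C, G, A, H, F]
After 9 (rotate_left(5, 8, k=3)): [J, I, B, D, E, H, C, G, A, F]
After 10 (swap(4, 6)): [J, I, B, D, C, H, E, G, A, F]
After 11 (swap(7, 0)): [G, I, B, D, C, H, E, J, A, F]
After 12 (rotate_left(2, 7, k=5)): [G, I, J, B, D, C, H, E, A, F]
After 13 (reverse(2, 3)): [G, I, B, J, D, C, H, E, A, F]
After 14 (rotate_left(2, 8, k=3)): [G, I, C, H, E, A, B, J, D, F]
After 15 (rotate_left(6, 8, k=2)): [G, I, C, H, E, A, D, B, J, F]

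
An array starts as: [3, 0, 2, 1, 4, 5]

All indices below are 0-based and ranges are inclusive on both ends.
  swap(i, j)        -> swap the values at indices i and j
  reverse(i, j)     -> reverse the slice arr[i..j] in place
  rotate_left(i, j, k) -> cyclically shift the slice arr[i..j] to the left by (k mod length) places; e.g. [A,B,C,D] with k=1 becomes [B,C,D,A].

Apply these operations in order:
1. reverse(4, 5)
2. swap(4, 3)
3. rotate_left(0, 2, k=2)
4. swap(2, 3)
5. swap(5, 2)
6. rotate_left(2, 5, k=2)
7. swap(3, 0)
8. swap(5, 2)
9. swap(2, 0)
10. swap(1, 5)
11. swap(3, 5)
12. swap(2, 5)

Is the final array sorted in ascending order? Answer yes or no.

Answer: yes

Derivation:
After 1 (reverse(4, 5)): [3, 0, 2, 1, 5, 4]
After 2 (swap(4, 3)): [3, 0, 2, 5, 1, 4]
After 3 (rotate_left(0, 2, k=2)): [2, 3, 0, 5, 1, 4]
After 4 (swap(2, 3)): [2, 3, 5, 0, 1, 4]
After 5 (swap(5, 2)): [2, 3, 4, 0, 1, 5]
After 6 (rotate_left(2, 5, k=2)): [2, 3, 1, 5, 4, 0]
After 7 (swap(3, 0)): [5, 3, 1, 2, 4, 0]
After 8 (swap(5, 2)): [5, 3, 0, 2, 4, 1]
After 9 (swap(2, 0)): [0, 3, 5, 2, 4, 1]
After 10 (swap(1, 5)): [0, 1, 5, 2, 4, 3]
After 11 (swap(3, 5)): [0, 1, 5, 3, 4, 2]
After 12 (swap(2, 5)): [0, 1, 2, 3, 4, 5]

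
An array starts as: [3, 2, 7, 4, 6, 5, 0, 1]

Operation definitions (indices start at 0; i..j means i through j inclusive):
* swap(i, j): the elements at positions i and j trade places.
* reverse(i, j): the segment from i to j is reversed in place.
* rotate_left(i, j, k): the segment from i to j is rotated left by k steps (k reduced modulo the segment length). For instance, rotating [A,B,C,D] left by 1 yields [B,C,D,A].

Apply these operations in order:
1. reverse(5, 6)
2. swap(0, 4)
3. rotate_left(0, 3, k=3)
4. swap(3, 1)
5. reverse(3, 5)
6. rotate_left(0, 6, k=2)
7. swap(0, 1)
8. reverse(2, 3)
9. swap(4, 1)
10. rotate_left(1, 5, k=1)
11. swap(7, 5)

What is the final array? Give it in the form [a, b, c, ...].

After 1 (reverse(5, 6)): [3, 2, 7, 4, 6, 0, 5, 1]
After 2 (swap(0, 4)): [6, 2, 7, 4, 3, 0, 5, 1]
After 3 (rotate_left(0, 3, k=3)): [4, 6, 2, 7, 3, 0, 5, 1]
After 4 (swap(3, 1)): [4, 7, 2, 6, 3, 0, 5, 1]
After 5 (reverse(3, 5)): [4, 7, 2, 0, 3, 6, 5, 1]
After 6 (rotate_left(0, 6, k=2)): [2, 0, 3, 6, 5, 4, 7, 1]
After 7 (swap(0, 1)): [0, 2, 3, 6, 5, 4, 7, 1]
After 8 (reverse(2, 3)): [0, 2, 6, 3, 5, 4, 7, 1]
After 9 (swap(4, 1)): [0, 5, 6, 3, 2, 4, 7, 1]
After 10 (rotate_left(1, 5, k=1)): [0, 6, 3, 2, 4, 5, 7, 1]
After 11 (swap(7, 5)): [0, 6, 3, 2, 4, 1, 7, 5]

Answer: [0, 6, 3, 2, 4, 1, 7, 5]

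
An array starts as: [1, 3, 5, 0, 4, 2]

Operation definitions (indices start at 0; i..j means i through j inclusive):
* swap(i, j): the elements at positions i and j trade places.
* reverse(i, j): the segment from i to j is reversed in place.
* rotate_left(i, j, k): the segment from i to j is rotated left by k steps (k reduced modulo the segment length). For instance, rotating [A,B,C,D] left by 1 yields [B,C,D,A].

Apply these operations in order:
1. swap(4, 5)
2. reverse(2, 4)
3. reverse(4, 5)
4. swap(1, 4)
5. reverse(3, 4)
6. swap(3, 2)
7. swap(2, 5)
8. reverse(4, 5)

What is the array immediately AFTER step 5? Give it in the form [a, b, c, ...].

Answer: [1, 4, 2, 3, 0, 5]

Derivation:
After 1 (swap(4, 5)): [1, 3, 5, 0, 2, 4]
After 2 (reverse(2, 4)): [1, 3, 2, 0, 5, 4]
After 3 (reverse(4, 5)): [1, 3, 2, 0, 4, 5]
After 4 (swap(1, 4)): [1, 4, 2, 0, 3, 5]
After 5 (reverse(3, 4)): [1, 4, 2, 3, 0, 5]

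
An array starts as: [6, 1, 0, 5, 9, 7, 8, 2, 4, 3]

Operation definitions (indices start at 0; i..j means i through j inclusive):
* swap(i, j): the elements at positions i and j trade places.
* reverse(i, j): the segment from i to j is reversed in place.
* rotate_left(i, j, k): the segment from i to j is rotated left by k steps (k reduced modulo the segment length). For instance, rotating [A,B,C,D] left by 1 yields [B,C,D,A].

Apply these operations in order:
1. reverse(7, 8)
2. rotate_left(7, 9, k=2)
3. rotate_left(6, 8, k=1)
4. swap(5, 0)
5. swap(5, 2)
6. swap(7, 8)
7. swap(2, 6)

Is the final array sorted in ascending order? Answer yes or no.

Answer: no

Derivation:
After 1 (reverse(7, 8)): [6, 1, 0, 5, 9, 7, 8, 4, 2, 3]
After 2 (rotate_left(7, 9, k=2)): [6, 1, 0, 5, 9, 7, 8, 3, 4, 2]
After 3 (rotate_left(6, 8, k=1)): [6, 1, 0, 5, 9, 7, 3, 4, 8, 2]
After 4 (swap(5, 0)): [7, 1, 0, 5, 9, 6, 3, 4, 8, 2]
After 5 (swap(5, 2)): [7, 1, 6, 5, 9, 0, 3, 4, 8, 2]
After 6 (swap(7, 8)): [7, 1, 6, 5, 9, 0, 3, 8, 4, 2]
After 7 (swap(2, 6)): [7, 1, 3, 5, 9, 0, 6, 8, 4, 2]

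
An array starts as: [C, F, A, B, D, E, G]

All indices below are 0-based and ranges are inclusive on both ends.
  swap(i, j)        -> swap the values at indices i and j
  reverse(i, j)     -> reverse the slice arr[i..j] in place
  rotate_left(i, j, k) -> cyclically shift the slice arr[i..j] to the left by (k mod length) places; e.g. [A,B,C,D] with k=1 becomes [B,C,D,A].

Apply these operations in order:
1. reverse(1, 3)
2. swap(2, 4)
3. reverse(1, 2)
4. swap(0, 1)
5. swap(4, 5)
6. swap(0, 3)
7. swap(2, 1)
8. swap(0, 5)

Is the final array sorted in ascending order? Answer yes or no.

After 1 (reverse(1, 3)): [C, B, A, F, D, E, G]
After 2 (swap(2, 4)): [C, B, D, F, A, E, G]
After 3 (reverse(1, 2)): [C, D, B, F, A, E, G]
After 4 (swap(0, 1)): [D, C, B, F, A, E, G]
After 5 (swap(4, 5)): [D, C, B, F, E, A, G]
After 6 (swap(0, 3)): [F, C, B, D, E, A, G]
After 7 (swap(2, 1)): [F, B, C, D, E, A, G]
After 8 (swap(0, 5)): [A, B, C, D, E, F, G]

Answer: yes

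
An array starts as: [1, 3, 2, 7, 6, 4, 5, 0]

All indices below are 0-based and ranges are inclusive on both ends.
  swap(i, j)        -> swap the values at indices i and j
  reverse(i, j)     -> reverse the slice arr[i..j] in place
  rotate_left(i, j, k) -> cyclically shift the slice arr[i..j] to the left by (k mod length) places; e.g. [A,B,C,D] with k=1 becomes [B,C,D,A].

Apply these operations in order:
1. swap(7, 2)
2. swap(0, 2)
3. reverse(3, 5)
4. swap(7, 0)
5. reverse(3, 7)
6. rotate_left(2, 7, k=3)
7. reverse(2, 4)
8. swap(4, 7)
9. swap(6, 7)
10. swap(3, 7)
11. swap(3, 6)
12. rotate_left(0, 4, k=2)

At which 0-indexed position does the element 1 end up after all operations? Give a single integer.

Answer: 5

Derivation:
After 1 (swap(7, 2)): [1, 3, 0, 7, 6, 4, 5, 2]
After 2 (swap(0, 2)): [0, 3, 1, 7, 6, 4, 5, 2]
After 3 (reverse(3, 5)): [0, 3, 1, 4, 6, 7, 5, 2]
After 4 (swap(7, 0)): [2, 3, 1, 4, 6, 7, 5, 0]
After 5 (reverse(3, 7)): [2, 3, 1, 0, 5, 7, 6, 4]
After 6 (rotate_left(2, 7, k=3)): [2, 3, 7, 6, 4, 1, 0, 5]
After 7 (reverse(2, 4)): [2, 3, 4, 6, 7, 1, 0, 5]
After 8 (swap(4, 7)): [2, 3, 4, 6, 5, 1, 0, 7]
After 9 (swap(6, 7)): [2, 3, 4, 6, 5, 1, 7, 0]
After 10 (swap(3, 7)): [2, 3, 4, 0, 5, 1, 7, 6]
After 11 (swap(3, 6)): [2, 3, 4, 7, 5, 1, 0, 6]
After 12 (rotate_left(0, 4, k=2)): [4, 7, 5, 2, 3, 1, 0, 6]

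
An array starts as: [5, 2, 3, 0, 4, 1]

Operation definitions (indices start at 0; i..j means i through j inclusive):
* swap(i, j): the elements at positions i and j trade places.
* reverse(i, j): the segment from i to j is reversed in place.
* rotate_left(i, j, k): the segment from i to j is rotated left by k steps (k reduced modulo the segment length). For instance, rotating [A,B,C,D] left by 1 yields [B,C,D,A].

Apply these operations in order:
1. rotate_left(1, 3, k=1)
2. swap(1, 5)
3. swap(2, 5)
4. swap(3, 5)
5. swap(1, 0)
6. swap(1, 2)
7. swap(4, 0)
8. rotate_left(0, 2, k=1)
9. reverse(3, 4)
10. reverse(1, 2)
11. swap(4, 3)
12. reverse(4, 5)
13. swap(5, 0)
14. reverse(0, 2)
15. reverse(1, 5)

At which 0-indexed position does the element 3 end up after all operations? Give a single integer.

After 1 (rotate_left(1, 3, k=1)): [5, 3, 0, 2, 4, 1]
After 2 (swap(1, 5)): [5, 1, 0, 2, 4, 3]
After 3 (swap(2, 5)): [5, 1, 3, 2, 4, 0]
After 4 (swap(3, 5)): [5, 1, 3, 0, 4, 2]
After 5 (swap(1, 0)): [1, 5, 3, 0, 4, 2]
After 6 (swap(1, 2)): [1, 3, 5, 0, 4, 2]
After 7 (swap(4, 0)): [4, 3, 5, 0, 1, 2]
After 8 (rotate_left(0, 2, k=1)): [3, 5, 4, 0, 1, 2]
After 9 (reverse(3, 4)): [3, 5, 4, 1, 0, 2]
After 10 (reverse(1, 2)): [3, 4, 5, 1, 0, 2]
After 11 (swap(4, 3)): [3, 4, 5, 0, 1, 2]
After 12 (reverse(4, 5)): [3, 4, 5, 0, 2, 1]
After 13 (swap(5, 0)): [1, 4, 5, 0, 2, 3]
After 14 (reverse(0, 2)): [5, 4, 1, 0, 2, 3]
After 15 (reverse(1, 5)): [5, 3, 2, 0, 1, 4]

Answer: 1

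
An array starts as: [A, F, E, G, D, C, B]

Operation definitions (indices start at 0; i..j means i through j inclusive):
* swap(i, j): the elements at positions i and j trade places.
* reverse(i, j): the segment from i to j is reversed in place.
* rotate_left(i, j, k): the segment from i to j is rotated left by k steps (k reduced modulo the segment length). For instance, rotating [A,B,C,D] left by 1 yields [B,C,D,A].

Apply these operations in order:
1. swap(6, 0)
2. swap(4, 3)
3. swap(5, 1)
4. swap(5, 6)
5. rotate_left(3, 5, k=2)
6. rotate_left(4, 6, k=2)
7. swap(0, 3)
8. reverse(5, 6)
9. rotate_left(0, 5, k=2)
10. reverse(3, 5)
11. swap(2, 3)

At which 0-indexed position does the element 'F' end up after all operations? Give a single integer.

Answer: 3

Derivation:
After 1 (swap(6, 0)): [B, F, E, G, D, C, A]
After 2 (swap(4, 3)): [B, F, E, D, G, C, A]
After 3 (swap(5, 1)): [B, C, E, D, G, F, A]
After 4 (swap(5, 6)): [B, C, E, D, G, A, F]
After 5 (rotate_left(3, 5, k=2)): [B, C, E, A, D, G, F]
After 6 (rotate_left(4, 6, k=2)): [B, C, E, A, F, D, G]
After 7 (swap(0, 3)): [A, C, E, B, F, D, G]
After 8 (reverse(5, 6)): [A, C, E, B, F, G, D]
After 9 (rotate_left(0, 5, k=2)): [E, B, F, G, A, C, D]
After 10 (reverse(3, 5)): [E, B, F, C, A, G, D]
After 11 (swap(2, 3)): [E, B, C, F, A, G, D]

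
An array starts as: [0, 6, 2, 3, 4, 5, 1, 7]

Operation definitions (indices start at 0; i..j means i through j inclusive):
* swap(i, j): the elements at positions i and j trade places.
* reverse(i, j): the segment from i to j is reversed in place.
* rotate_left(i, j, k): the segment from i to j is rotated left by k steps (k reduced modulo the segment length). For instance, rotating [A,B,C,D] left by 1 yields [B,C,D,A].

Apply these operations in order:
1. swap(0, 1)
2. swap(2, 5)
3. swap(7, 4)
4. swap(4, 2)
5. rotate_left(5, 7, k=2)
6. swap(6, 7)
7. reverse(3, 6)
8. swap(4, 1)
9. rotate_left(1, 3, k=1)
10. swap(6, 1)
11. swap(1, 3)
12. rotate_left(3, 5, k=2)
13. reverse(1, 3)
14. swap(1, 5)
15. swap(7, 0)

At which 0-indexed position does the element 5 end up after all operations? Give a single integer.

After 1 (swap(0, 1)): [6, 0, 2, 3, 4, 5, 1, 7]
After 2 (swap(2, 5)): [6, 0, 5, 3, 4, 2, 1, 7]
After 3 (swap(7, 4)): [6, 0, 5, 3, 7, 2, 1, 4]
After 4 (swap(4, 2)): [6, 0, 7, 3, 5, 2, 1, 4]
After 5 (rotate_left(5, 7, k=2)): [6, 0, 7, 3, 5, 4, 2, 1]
After 6 (swap(6, 7)): [6, 0, 7, 3, 5, 4, 1, 2]
After 7 (reverse(3, 6)): [6, 0, 7, 1, 4, 5, 3, 2]
After 8 (swap(4, 1)): [6, 4, 7, 1, 0, 5, 3, 2]
After 9 (rotate_left(1, 3, k=1)): [6, 7, 1, 4, 0, 5, 3, 2]
After 10 (swap(6, 1)): [6, 3, 1, 4, 0, 5, 7, 2]
After 11 (swap(1, 3)): [6, 4, 1, 3, 0, 5, 7, 2]
After 12 (rotate_left(3, 5, k=2)): [6, 4, 1, 5, 3, 0, 7, 2]
After 13 (reverse(1, 3)): [6, 5, 1, 4, 3, 0, 7, 2]
After 14 (swap(1, 5)): [6, 0, 1, 4, 3, 5, 7, 2]
After 15 (swap(7, 0)): [2, 0, 1, 4, 3, 5, 7, 6]

Answer: 5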